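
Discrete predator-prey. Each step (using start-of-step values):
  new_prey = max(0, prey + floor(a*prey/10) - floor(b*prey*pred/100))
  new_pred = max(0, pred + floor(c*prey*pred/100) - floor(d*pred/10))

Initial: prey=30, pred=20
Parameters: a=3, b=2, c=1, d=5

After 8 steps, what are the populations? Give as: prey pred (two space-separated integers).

Step 1: prey: 30+9-12=27; pred: 20+6-10=16
Step 2: prey: 27+8-8=27; pred: 16+4-8=12
Step 3: prey: 27+8-6=29; pred: 12+3-6=9
Step 4: prey: 29+8-5=32; pred: 9+2-4=7
Step 5: prey: 32+9-4=37; pred: 7+2-3=6
Step 6: prey: 37+11-4=44; pred: 6+2-3=5
Step 7: prey: 44+13-4=53; pred: 5+2-2=5
Step 8: prey: 53+15-5=63; pred: 5+2-2=5

Answer: 63 5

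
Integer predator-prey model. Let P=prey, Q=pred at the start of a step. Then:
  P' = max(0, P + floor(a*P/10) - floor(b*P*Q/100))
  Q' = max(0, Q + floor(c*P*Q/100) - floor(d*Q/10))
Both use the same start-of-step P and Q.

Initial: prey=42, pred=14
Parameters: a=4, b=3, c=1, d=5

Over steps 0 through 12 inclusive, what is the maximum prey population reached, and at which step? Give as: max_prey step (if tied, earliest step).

Answer: 81 8

Derivation:
Step 1: prey: 42+16-17=41; pred: 14+5-7=12
Step 2: prey: 41+16-14=43; pred: 12+4-6=10
Step 3: prey: 43+17-12=48; pred: 10+4-5=9
Step 4: prey: 48+19-12=55; pred: 9+4-4=9
Step 5: prey: 55+22-14=63; pred: 9+4-4=9
Step 6: prey: 63+25-17=71; pred: 9+5-4=10
Step 7: prey: 71+28-21=78; pred: 10+7-5=12
Step 8: prey: 78+31-28=81; pred: 12+9-6=15
Step 9: prey: 81+32-36=77; pred: 15+12-7=20
Step 10: prey: 77+30-46=61; pred: 20+15-10=25
Step 11: prey: 61+24-45=40; pred: 25+15-12=28
Step 12: prey: 40+16-33=23; pred: 28+11-14=25
Max prey = 81 at step 8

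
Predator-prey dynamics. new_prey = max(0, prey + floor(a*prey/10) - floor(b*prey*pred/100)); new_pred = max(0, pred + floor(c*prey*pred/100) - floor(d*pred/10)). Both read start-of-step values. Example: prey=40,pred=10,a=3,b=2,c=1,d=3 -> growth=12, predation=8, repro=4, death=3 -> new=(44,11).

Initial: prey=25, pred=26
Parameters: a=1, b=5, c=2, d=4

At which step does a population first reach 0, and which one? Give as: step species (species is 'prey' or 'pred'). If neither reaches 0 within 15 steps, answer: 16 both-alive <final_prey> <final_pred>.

Answer: 1 prey

Derivation:
Step 1: prey: 25+2-32=0; pred: 26+13-10=29
First extinction: prey at step 1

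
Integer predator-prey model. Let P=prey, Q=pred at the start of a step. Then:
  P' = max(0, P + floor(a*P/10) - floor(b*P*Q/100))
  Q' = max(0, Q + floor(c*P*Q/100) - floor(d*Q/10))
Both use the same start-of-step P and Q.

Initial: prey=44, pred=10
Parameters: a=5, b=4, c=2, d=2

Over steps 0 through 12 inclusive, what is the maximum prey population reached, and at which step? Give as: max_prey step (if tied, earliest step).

Step 1: prey: 44+22-17=49; pred: 10+8-2=16
Step 2: prey: 49+24-31=42; pred: 16+15-3=28
Step 3: prey: 42+21-47=16; pred: 28+23-5=46
Step 4: prey: 16+8-29=0; pred: 46+14-9=51
Step 5: prey: 0+0-0=0; pred: 51+0-10=41
Step 6: prey: 0+0-0=0; pred: 41+0-8=33
Step 7: prey: 0+0-0=0; pred: 33+0-6=27
Step 8: prey: 0+0-0=0; pred: 27+0-5=22
Step 9: prey: 0+0-0=0; pred: 22+0-4=18
Step 10: prey: 0+0-0=0; pred: 18+0-3=15
Step 11: prey: 0+0-0=0; pred: 15+0-3=12
Step 12: prey: 0+0-0=0; pred: 12+0-2=10
Max prey = 49 at step 1

Answer: 49 1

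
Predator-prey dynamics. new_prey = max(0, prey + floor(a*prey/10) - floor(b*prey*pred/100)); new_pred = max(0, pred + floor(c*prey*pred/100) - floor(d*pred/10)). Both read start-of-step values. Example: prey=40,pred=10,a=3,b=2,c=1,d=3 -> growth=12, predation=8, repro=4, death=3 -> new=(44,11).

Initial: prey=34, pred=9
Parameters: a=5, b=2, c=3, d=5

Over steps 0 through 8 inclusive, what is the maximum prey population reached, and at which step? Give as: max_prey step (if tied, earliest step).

Step 1: prey: 34+17-6=45; pred: 9+9-4=14
Step 2: prey: 45+22-12=55; pred: 14+18-7=25
Step 3: prey: 55+27-27=55; pred: 25+41-12=54
Step 4: prey: 55+27-59=23; pred: 54+89-27=116
Step 5: prey: 23+11-53=0; pred: 116+80-58=138
Step 6: prey: 0+0-0=0; pred: 138+0-69=69
Step 7: prey: 0+0-0=0; pred: 69+0-34=35
Step 8: prey: 0+0-0=0; pred: 35+0-17=18
Max prey = 55 at step 2

Answer: 55 2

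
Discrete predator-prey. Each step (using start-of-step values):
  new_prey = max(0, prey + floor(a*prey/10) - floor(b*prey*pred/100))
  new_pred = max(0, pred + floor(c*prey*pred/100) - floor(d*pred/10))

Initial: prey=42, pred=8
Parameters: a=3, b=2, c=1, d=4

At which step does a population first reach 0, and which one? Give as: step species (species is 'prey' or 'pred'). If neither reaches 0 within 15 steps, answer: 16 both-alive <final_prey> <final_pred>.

Step 1: prey: 42+12-6=48; pred: 8+3-3=8
Step 2: prey: 48+14-7=55; pred: 8+3-3=8
Step 3: prey: 55+16-8=63; pred: 8+4-3=9
Step 4: prey: 63+18-11=70; pred: 9+5-3=11
Step 5: prey: 70+21-15=76; pred: 11+7-4=14
Step 6: prey: 76+22-21=77; pred: 14+10-5=19
Step 7: prey: 77+23-29=71; pred: 19+14-7=26
Step 8: prey: 71+21-36=56; pred: 26+18-10=34
Step 9: prey: 56+16-38=34; pred: 34+19-13=40
Step 10: prey: 34+10-27=17; pred: 40+13-16=37
Step 11: prey: 17+5-12=10; pred: 37+6-14=29
Step 12: prey: 10+3-5=8; pred: 29+2-11=20
Step 13: prey: 8+2-3=7; pred: 20+1-8=13
Step 14: prey: 7+2-1=8; pred: 13+0-5=8
Step 15: prey: 8+2-1=9; pred: 8+0-3=5
No extinction within 15 steps

Answer: 16 both-alive 9 5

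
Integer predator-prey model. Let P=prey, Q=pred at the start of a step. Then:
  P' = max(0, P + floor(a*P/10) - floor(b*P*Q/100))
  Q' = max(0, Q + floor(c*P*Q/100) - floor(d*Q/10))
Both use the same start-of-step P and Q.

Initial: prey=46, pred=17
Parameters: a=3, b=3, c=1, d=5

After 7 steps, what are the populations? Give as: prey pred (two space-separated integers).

Answer: 38 3

Derivation:
Step 1: prey: 46+13-23=36; pred: 17+7-8=16
Step 2: prey: 36+10-17=29; pred: 16+5-8=13
Step 3: prey: 29+8-11=26; pred: 13+3-6=10
Step 4: prey: 26+7-7=26; pred: 10+2-5=7
Step 5: prey: 26+7-5=28; pred: 7+1-3=5
Step 6: prey: 28+8-4=32; pred: 5+1-2=4
Step 7: prey: 32+9-3=38; pred: 4+1-2=3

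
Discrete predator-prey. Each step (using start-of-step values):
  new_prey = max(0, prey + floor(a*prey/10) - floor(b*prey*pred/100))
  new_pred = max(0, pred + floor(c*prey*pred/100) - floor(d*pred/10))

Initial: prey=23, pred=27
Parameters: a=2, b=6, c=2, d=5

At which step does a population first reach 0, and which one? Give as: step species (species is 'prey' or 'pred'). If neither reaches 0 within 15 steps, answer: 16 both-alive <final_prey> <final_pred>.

Step 1: prey: 23+4-37=0; pred: 27+12-13=26
First extinction: prey at step 1

Answer: 1 prey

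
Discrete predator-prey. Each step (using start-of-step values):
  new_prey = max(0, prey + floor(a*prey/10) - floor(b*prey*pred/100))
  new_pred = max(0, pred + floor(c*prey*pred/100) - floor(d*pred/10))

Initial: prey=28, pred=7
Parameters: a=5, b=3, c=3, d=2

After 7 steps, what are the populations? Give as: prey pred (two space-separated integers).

Step 1: prey: 28+14-5=37; pred: 7+5-1=11
Step 2: prey: 37+18-12=43; pred: 11+12-2=21
Step 3: prey: 43+21-27=37; pred: 21+27-4=44
Step 4: prey: 37+18-48=7; pred: 44+48-8=84
Step 5: prey: 7+3-17=0; pred: 84+17-16=85
Step 6: prey: 0+0-0=0; pred: 85+0-17=68
Step 7: prey: 0+0-0=0; pred: 68+0-13=55

Answer: 0 55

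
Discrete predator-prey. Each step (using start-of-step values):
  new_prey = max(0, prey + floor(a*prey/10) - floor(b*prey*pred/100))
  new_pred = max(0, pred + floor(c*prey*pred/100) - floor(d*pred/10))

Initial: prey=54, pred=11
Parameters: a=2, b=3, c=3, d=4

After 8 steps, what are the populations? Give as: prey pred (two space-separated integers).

Answer: 0 6

Derivation:
Step 1: prey: 54+10-17=47; pred: 11+17-4=24
Step 2: prey: 47+9-33=23; pred: 24+33-9=48
Step 3: prey: 23+4-33=0; pred: 48+33-19=62
Step 4: prey: 0+0-0=0; pred: 62+0-24=38
Step 5: prey: 0+0-0=0; pred: 38+0-15=23
Step 6: prey: 0+0-0=0; pred: 23+0-9=14
Step 7: prey: 0+0-0=0; pred: 14+0-5=9
Step 8: prey: 0+0-0=0; pred: 9+0-3=6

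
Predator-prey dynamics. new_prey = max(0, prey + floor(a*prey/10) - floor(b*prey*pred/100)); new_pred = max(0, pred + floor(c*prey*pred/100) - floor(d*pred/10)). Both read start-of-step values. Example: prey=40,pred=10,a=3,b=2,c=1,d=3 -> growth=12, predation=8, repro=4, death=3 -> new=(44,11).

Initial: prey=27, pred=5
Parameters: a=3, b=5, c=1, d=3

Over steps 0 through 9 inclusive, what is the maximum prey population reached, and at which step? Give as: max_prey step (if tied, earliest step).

Answer: 41 9

Derivation:
Step 1: prey: 27+8-6=29; pred: 5+1-1=5
Step 2: prey: 29+8-7=30; pred: 5+1-1=5
Step 3: prey: 30+9-7=32; pred: 5+1-1=5
Step 4: prey: 32+9-8=33; pred: 5+1-1=5
Step 5: prey: 33+9-8=34; pred: 5+1-1=5
Step 6: prey: 34+10-8=36; pred: 5+1-1=5
Step 7: prey: 36+10-9=37; pred: 5+1-1=5
Step 8: prey: 37+11-9=39; pred: 5+1-1=5
Step 9: prey: 39+11-9=41; pred: 5+1-1=5
Max prey = 41 at step 9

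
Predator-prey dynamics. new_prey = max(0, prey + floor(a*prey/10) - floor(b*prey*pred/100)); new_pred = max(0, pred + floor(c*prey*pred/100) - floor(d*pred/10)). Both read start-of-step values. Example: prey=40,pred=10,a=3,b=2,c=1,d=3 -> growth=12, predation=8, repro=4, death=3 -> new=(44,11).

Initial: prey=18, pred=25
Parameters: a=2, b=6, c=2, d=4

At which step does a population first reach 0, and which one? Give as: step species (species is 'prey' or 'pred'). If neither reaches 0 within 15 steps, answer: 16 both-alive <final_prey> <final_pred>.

Step 1: prey: 18+3-27=0; pred: 25+9-10=24
First extinction: prey at step 1

Answer: 1 prey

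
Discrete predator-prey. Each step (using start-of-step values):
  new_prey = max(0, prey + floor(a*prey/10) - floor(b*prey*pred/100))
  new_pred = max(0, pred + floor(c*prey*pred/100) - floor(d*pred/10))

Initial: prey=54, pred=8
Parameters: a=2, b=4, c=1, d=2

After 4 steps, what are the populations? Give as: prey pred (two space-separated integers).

Answer: 12 17

Derivation:
Step 1: prey: 54+10-17=47; pred: 8+4-1=11
Step 2: prey: 47+9-20=36; pred: 11+5-2=14
Step 3: prey: 36+7-20=23; pred: 14+5-2=17
Step 4: prey: 23+4-15=12; pred: 17+3-3=17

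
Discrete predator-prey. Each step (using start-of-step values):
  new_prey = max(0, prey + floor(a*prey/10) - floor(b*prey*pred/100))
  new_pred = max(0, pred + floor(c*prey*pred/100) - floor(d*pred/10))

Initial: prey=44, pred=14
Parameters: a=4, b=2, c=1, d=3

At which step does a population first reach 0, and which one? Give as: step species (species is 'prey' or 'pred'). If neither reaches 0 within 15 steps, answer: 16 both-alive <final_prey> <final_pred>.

Answer: 16 both-alive 10 5

Derivation:
Step 1: prey: 44+17-12=49; pred: 14+6-4=16
Step 2: prey: 49+19-15=53; pred: 16+7-4=19
Step 3: prey: 53+21-20=54; pred: 19+10-5=24
Step 4: prey: 54+21-25=50; pred: 24+12-7=29
Step 5: prey: 50+20-29=41; pred: 29+14-8=35
Step 6: prey: 41+16-28=29; pred: 35+14-10=39
Step 7: prey: 29+11-22=18; pred: 39+11-11=39
Step 8: prey: 18+7-14=11; pred: 39+7-11=35
Step 9: prey: 11+4-7=8; pred: 35+3-10=28
Step 10: prey: 8+3-4=7; pred: 28+2-8=22
Step 11: prey: 7+2-3=6; pred: 22+1-6=17
Step 12: prey: 6+2-2=6; pred: 17+1-5=13
Step 13: prey: 6+2-1=7; pred: 13+0-3=10
Step 14: prey: 7+2-1=8; pred: 10+0-3=7
Step 15: prey: 8+3-1=10; pred: 7+0-2=5
No extinction within 15 steps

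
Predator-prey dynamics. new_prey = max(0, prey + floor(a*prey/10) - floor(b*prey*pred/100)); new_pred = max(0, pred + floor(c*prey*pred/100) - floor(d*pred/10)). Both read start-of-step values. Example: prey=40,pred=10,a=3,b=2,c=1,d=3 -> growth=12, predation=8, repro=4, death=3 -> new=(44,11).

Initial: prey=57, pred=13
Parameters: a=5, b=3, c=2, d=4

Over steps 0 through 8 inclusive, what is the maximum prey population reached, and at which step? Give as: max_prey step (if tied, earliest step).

Step 1: prey: 57+28-22=63; pred: 13+14-5=22
Step 2: prey: 63+31-41=53; pred: 22+27-8=41
Step 3: prey: 53+26-65=14; pred: 41+43-16=68
Step 4: prey: 14+7-28=0; pred: 68+19-27=60
Step 5: prey: 0+0-0=0; pred: 60+0-24=36
Step 6: prey: 0+0-0=0; pred: 36+0-14=22
Step 7: prey: 0+0-0=0; pred: 22+0-8=14
Step 8: prey: 0+0-0=0; pred: 14+0-5=9
Max prey = 63 at step 1

Answer: 63 1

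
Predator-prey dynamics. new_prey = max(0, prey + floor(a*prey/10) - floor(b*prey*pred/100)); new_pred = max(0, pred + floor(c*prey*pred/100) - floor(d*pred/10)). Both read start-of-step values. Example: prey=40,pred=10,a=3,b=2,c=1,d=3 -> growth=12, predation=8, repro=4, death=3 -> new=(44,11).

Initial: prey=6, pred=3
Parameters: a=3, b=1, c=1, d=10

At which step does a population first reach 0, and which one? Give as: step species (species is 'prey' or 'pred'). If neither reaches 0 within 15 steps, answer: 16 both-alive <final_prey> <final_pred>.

Answer: 1 pred

Derivation:
Step 1: prey: 6+1-0=7; pred: 3+0-3=0
First extinction: pred at step 1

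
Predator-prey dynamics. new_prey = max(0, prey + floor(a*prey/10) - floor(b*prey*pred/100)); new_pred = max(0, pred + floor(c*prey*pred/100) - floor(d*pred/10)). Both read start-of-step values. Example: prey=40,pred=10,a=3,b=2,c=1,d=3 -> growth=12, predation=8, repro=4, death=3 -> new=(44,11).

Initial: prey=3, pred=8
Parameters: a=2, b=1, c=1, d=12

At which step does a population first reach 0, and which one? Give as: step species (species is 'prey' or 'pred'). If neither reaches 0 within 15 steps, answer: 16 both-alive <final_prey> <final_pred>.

Answer: 1 pred

Derivation:
Step 1: prey: 3+0-0=3; pred: 8+0-9=0
First extinction: pred at step 1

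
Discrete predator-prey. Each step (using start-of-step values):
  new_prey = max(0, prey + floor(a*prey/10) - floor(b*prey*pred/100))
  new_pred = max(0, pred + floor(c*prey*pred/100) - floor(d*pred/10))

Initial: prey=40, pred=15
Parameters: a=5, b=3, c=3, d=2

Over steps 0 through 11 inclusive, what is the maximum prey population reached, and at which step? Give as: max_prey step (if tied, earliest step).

Step 1: prey: 40+20-18=42; pred: 15+18-3=30
Step 2: prey: 42+21-37=26; pred: 30+37-6=61
Step 3: prey: 26+13-47=0; pred: 61+47-12=96
Step 4: prey: 0+0-0=0; pred: 96+0-19=77
Step 5: prey: 0+0-0=0; pred: 77+0-15=62
Step 6: prey: 0+0-0=0; pred: 62+0-12=50
Step 7: prey: 0+0-0=0; pred: 50+0-10=40
Step 8: prey: 0+0-0=0; pred: 40+0-8=32
Step 9: prey: 0+0-0=0; pred: 32+0-6=26
Step 10: prey: 0+0-0=0; pred: 26+0-5=21
Step 11: prey: 0+0-0=0; pred: 21+0-4=17
Max prey = 42 at step 1

Answer: 42 1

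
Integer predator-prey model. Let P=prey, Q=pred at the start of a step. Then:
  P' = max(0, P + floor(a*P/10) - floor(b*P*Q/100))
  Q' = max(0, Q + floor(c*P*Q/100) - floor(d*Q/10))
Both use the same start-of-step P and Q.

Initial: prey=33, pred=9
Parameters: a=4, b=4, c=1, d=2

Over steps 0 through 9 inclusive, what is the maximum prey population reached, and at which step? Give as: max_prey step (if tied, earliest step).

Answer: 35 1

Derivation:
Step 1: prey: 33+13-11=35; pred: 9+2-1=10
Step 2: prey: 35+14-14=35; pred: 10+3-2=11
Step 3: prey: 35+14-15=34; pred: 11+3-2=12
Step 4: prey: 34+13-16=31; pred: 12+4-2=14
Step 5: prey: 31+12-17=26; pred: 14+4-2=16
Step 6: prey: 26+10-16=20; pred: 16+4-3=17
Step 7: prey: 20+8-13=15; pred: 17+3-3=17
Step 8: prey: 15+6-10=11; pred: 17+2-3=16
Step 9: prey: 11+4-7=8; pred: 16+1-3=14
Max prey = 35 at step 1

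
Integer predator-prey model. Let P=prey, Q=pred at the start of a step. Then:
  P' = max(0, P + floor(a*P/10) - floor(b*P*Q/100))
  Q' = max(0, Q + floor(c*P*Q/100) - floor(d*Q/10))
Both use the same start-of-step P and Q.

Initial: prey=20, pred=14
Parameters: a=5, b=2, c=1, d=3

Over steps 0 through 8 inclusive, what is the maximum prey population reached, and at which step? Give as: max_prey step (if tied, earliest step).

Step 1: prey: 20+10-5=25; pred: 14+2-4=12
Step 2: prey: 25+12-6=31; pred: 12+3-3=12
Step 3: prey: 31+15-7=39; pred: 12+3-3=12
Step 4: prey: 39+19-9=49; pred: 12+4-3=13
Step 5: prey: 49+24-12=61; pred: 13+6-3=16
Step 6: prey: 61+30-19=72; pred: 16+9-4=21
Step 7: prey: 72+36-30=78; pred: 21+15-6=30
Step 8: prey: 78+39-46=71; pred: 30+23-9=44
Max prey = 78 at step 7

Answer: 78 7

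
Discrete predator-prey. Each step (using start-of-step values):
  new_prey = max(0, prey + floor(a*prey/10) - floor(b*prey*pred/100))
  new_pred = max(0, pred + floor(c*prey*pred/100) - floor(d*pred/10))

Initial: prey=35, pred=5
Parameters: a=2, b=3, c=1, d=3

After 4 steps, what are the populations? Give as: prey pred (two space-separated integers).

Step 1: prey: 35+7-5=37; pred: 5+1-1=5
Step 2: prey: 37+7-5=39; pred: 5+1-1=5
Step 3: prey: 39+7-5=41; pred: 5+1-1=5
Step 4: prey: 41+8-6=43; pred: 5+2-1=6

Answer: 43 6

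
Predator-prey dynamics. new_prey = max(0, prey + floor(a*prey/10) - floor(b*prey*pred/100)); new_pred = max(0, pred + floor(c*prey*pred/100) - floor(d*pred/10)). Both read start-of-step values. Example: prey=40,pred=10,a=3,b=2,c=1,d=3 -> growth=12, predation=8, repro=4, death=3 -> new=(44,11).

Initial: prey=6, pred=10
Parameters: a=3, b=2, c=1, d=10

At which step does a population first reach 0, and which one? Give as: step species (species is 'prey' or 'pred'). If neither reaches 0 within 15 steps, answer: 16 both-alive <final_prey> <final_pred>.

Step 1: prey: 6+1-1=6; pred: 10+0-10=0
First extinction: pred at step 1

Answer: 1 pred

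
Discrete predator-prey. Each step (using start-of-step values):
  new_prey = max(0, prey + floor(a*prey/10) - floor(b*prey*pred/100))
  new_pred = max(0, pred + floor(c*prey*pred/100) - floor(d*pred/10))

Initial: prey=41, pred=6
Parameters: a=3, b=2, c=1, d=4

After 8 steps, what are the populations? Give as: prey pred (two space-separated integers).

Step 1: prey: 41+12-4=49; pred: 6+2-2=6
Step 2: prey: 49+14-5=58; pred: 6+2-2=6
Step 3: prey: 58+17-6=69; pred: 6+3-2=7
Step 4: prey: 69+20-9=80; pred: 7+4-2=9
Step 5: prey: 80+24-14=90; pred: 9+7-3=13
Step 6: prey: 90+27-23=94; pred: 13+11-5=19
Step 7: prey: 94+28-35=87; pred: 19+17-7=29
Step 8: prey: 87+26-50=63; pred: 29+25-11=43

Answer: 63 43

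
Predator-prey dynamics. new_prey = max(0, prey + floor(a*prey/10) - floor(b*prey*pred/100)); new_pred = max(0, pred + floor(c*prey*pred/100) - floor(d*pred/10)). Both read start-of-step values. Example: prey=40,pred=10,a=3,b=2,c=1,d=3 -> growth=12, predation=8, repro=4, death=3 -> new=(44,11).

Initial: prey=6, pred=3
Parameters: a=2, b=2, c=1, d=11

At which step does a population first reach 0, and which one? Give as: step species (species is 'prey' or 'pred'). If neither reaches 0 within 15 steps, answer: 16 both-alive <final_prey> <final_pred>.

Answer: 1 pred

Derivation:
Step 1: prey: 6+1-0=7; pred: 3+0-3=0
First extinction: pred at step 1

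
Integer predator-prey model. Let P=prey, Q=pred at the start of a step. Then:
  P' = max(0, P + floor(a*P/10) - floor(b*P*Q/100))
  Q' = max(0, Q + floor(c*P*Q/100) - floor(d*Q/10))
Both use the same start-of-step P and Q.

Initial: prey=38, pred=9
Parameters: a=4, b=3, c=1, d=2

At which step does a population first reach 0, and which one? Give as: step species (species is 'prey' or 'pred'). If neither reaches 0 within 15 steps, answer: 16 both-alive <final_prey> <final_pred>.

Answer: 16 both-alive 4 8

Derivation:
Step 1: prey: 38+15-10=43; pred: 9+3-1=11
Step 2: prey: 43+17-14=46; pred: 11+4-2=13
Step 3: prey: 46+18-17=47; pred: 13+5-2=16
Step 4: prey: 47+18-22=43; pred: 16+7-3=20
Step 5: prey: 43+17-25=35; pred: 20+8-4=24
Step 6: prey: 35+14-25=24; pred: 24+8-4=28
Step 7: prey: 24+9-20=13; pred: 28+6-5=29
Step 8: prey: 13+5-11=7; pred: 29+3-5=27
Step 9: prey: 7+2-5=4; pred: 27+1-5=23
Step 10: prey: 4+1-2=3; pred: 23+0-4=19
Step 11: prey: 3+1-1=3; pred: 19+0-3=16
Step 12: prey: 3+1-1=3; pred: 16+0-3=13
Step 13: prey: 3+1-1=3; pred: 13+0-2=11
Step 14: prey: 3+1-0=4; pred: 11+0-2=9
Step 15: prey: 4+1-1=4; pred: 9+0-1=8
No extinction within 15 steps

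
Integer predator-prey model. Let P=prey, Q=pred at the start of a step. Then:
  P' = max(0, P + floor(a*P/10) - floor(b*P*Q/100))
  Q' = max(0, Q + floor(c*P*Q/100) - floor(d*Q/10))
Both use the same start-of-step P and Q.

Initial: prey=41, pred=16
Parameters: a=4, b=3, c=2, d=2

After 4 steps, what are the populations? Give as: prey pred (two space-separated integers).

Step 1: prey: 41+16-19=38; pred: 16+13-3=26
Step 2: prey: 38+15-29=24; pred: 26+19-5=40
Step 3: prey: 24+9-28=5; pred: 40+19-8=51
Step 4: prey: 5+2-7=0; pred: 51+5-10=46

Answer: 0 46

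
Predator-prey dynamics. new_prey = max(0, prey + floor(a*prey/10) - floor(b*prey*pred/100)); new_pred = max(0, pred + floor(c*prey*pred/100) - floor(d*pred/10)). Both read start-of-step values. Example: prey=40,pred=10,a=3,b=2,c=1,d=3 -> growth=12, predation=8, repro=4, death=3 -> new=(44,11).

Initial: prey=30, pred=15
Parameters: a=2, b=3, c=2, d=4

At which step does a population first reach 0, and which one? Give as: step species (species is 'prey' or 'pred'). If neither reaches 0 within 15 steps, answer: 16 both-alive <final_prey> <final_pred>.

Answer: 16 both-alive 19 2

Derivation:
Step 1: prey: 30+6-13=23; pred: 15+9-6=18
Step 2: prey: 23+4-12=15; pred: 18+8-7=19
Step 3: prey: 15+3-8=10; pred: 19+5-7=17
Step 4: prey: 10+2-5=7; pred: 17+3-6=14
Step 5: prey: 7+1-2=6; pred: 14+1-5=10
Step 6: prey: 6+1-1=6; pred: 10+1-4=7
Step 7: prey: 6+1-1=6; pred: 7+0-2=5
Step 8: prey: 6+1-0=7; pred: 5+0-2=3
Step 9: prey: 7+1-0=8; pred: 3+0-1=2
Step 10: prey: 8+1-0=9; pred: 2+0-0=2
Step 11: prey: 9+1-0=10; pred: 2+0-0=2
Step 12: prey: 10+2-0=12; pred: 2+0-0=2
Step 13: prey: 12+2-0=14; pred: 2+0-0=2
Step 14: prey: 14+2-0=16; pred: 2+0-0=2
Step 15: prey: 16+3-0=19; pred: 2+0-0=2
No extinction within 15 steps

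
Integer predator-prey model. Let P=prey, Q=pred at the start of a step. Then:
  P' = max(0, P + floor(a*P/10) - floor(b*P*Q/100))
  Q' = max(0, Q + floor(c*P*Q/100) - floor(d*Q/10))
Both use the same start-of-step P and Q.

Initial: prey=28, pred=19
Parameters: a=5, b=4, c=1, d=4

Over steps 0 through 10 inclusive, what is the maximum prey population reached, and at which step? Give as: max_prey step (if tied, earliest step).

Step 1: prey: 28+14-21=21; pred: 19+5-7=17
Step 2: prey: 21+10-14=17; pred: 17+3-6=14
Step 3: prey: 17+8-9=16; pred: 14+2-5=11
Step 4: prey: 16+8-7=17; pred: 11+1-4=8
Step 5: prey: 17+8-5=20; pred: 8+1-3=6
Step 6: prey: 20+10-4=26; pred: 6+1-2=5
Step 7: prey: 26+13-5=34; pred: 5+1-2=4
Step 8: prey: 34+17-5=46; pred: 4+1-1=4
Step 9: prey: 46+23-7=62; pred: 4+1-1=4
Step 10: prey: 62+31-9=84; pred: 4+2-1=5
Max prey = 84 at step 10

Answer: 84 10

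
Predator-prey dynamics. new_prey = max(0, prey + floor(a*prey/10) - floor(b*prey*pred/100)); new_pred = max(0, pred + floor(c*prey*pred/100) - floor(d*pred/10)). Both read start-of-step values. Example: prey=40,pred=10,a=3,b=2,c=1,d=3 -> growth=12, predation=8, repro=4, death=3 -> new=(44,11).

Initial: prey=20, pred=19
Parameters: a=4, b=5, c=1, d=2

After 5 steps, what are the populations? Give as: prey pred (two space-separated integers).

Step 1: prey: 20+8-19=9; pred: 19+3-3=19
Step 2: prey: 9+3-8=4; pred: 19+1-3=17
Step 3: prey: 4+1-3=2; pred: 17+0-3=14
Step 4: prey: 2+0-1=1; pred: 14+0-2=12
Step 5: prey: 1+0-0=1; pred: 12+0-2=10

Answer: 1 10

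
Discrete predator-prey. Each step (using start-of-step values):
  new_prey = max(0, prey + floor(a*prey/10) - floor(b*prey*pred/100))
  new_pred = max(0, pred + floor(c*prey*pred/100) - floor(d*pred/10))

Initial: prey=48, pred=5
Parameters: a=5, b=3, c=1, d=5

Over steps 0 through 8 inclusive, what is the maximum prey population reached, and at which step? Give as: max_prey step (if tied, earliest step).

Step 1: prey: 48+24-7=65; pred: 5+2-2=5
Step 2: prey: 65+32-9=88; pred: 5+3-2=6
Step 3: prey: 88+44-15=117; pred: 6+5-3=8
Step 4: prey: 117+58-28=147; pred: 8+9-4=13
Step 5: prey: 147+73-57=163; pred: 13+19-6=26
Step 6: prey: 163+81-127=117; pred: 26+42-13=55
Step 7: prey: 117+58-193=0; pred: 55+64-27=92
Step 8: prey: 0+0-0=0; pred: 92+0-46=46
Max prey = 163 at step 5

Answer: 163 5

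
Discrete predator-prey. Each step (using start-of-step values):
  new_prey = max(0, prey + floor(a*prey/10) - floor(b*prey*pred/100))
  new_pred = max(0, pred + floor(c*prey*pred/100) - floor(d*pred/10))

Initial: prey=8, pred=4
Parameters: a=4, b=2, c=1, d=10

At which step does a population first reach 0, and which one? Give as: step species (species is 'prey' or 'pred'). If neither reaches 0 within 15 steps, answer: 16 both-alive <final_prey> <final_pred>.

Answer: 1 pred

Derivation:
Step 1: prey: 8+3-0=11; pred: 4+0-4=0
First extinction: pred at step 1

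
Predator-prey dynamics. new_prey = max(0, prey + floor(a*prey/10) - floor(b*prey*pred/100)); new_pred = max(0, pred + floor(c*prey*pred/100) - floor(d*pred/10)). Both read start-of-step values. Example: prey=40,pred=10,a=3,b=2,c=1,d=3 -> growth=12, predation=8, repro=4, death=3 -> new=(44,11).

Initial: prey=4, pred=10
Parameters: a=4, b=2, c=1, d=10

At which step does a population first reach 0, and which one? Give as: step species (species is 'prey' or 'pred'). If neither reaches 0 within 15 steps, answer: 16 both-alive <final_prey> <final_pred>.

Answer: 1 pred

Derivation:
Step 1: prey: 4+1-0=5; pred: 10+0-10=0
First extinction: pred at step 1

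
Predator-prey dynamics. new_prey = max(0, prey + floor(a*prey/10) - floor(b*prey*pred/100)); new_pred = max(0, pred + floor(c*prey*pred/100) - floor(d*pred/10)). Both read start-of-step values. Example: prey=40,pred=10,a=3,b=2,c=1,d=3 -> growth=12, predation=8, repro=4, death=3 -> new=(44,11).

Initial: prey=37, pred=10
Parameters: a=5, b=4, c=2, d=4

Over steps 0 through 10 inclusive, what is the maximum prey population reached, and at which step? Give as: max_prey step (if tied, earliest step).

Answer: 41 1

Derivation:
Step 1: prey: 37+18-14=41; pred: 10+7-4=13
Step 2: prey: 41+20-21=40; pred: 13+10-5=18
Step 3: prey: 40+20-28=32; pred: 18+14-7=25
Step 4: prey: 32+16-32=16; pred: 25+16-10=31
Step 5: prey: 16+8-19=5; pred: 31+9-12=28
Step 6: prey: 5+2-5=2; pred: 28+2-11=19
Step 7: prey: 2+1-1=2; pred: 19+0-7=12
Step 8: prey: 2+1-0=3; pred: 12+0-4=8
Step 9: prey: 3+1-0=4; pred: 8+0-3=5
Step 10: prey: 4+2-0=6; pred: 5+0-2=3
Max prey = 41 at step 1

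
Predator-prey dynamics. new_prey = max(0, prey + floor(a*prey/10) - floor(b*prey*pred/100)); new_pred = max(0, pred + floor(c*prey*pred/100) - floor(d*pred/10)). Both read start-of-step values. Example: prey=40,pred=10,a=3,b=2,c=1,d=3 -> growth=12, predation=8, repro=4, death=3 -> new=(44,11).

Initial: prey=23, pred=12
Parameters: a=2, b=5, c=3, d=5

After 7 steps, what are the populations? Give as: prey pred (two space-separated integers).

Answer: 3 1

Derivation:
Step 1: prey: 23+4-13=14; pred: 12+8-6=14
Step 2: prey: 14+2-9=7; pred: 14+5-7=12
Step 3: prey: 7+1-4=4; pred: 12+2-6=8
Step 4: prey: 4+0-1=3; pred: 8+0-4=4
Step 5: prey: 3+0-0=3; pred: 4+0-2=2
Step 6: prey: 3+0-0=3; pred: 2+0-1=1
Step 7: prey: 3+0-0=3; pred: 1+0-0=1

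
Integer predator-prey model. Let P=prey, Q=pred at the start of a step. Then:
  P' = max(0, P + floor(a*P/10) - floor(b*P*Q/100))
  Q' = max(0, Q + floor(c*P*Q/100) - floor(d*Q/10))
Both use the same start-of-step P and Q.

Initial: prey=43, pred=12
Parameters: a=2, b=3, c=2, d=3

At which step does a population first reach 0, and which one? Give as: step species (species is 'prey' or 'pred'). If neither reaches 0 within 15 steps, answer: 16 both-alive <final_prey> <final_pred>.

Step 1: prey: 43+8-15=36; pred: 12+10-3=19
Step 2: prey: 36+7-20=23; pred: 19+13-5=27
Step 3: prey: 23+4-18=9; pred: 27+12-8=31
Step 4: prey: 9+1-8=2; pred: 31+5-9=27
Step 5: prey: 2+0-1=1; pred: 27+1-8=20
Step 6: prey: 1+0-0=1; pred: 20+0-6=14
Step 7: prey: 1+0-0=1; pred: 14+0-4=10
Step 8: prey: 1+0-0=1; pred: 10+0-3=7
Step 9: prey: 1+0-0=1; pred: 7+0-2=5
Step 10: prey: 1+0-0=1; pred: 5+0-1=4
Step 11: prey: 1+0-0=1; pred: 4+0-1=3
Step 12: prey: 1+0-0=1; pred: 3+0-0=3
Steps 13-15: state stable at prey=1, pred=3 (no change)
No extinction within 15 steps

Answer: 16 both-alive 1 3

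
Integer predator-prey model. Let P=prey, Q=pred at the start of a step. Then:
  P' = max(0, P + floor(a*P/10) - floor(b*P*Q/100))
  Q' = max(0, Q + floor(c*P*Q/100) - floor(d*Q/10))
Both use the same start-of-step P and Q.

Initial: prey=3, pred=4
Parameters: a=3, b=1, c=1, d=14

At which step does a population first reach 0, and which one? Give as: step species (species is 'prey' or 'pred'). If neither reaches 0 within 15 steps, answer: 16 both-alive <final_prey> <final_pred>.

Answer: 1 pred

Derivation:
Step 1: prey: 3+0-0=3; pred: 4+0-5=0
First extinction: pred at step 1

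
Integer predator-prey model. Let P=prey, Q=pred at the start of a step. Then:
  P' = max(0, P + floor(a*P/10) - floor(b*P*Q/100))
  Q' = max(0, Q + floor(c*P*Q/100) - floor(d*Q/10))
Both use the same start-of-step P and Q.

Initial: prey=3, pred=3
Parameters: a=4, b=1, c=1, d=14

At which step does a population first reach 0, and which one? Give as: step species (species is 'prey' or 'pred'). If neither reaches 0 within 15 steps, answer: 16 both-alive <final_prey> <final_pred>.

Step 1: prey: 3+1-0=4; pred: 3+0-4=0
First extinction: pred at step 1

Answer: 1 pred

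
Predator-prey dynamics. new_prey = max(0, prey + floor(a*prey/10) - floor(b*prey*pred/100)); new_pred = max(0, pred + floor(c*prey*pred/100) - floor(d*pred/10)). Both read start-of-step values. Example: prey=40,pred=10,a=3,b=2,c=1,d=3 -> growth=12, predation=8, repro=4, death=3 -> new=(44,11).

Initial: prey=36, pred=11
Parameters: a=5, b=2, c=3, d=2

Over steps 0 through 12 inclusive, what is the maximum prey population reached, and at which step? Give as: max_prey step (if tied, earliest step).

Answer: 52 2

Derivation:
Step 1: prey: 36+18-7=47; pred: 11+11-2=20
Step 2: prey: 47+23-18=52; pred: 20+28-4=44
Step 3: prey: 52+26-45=33; pred: 44+68-8=104
Step 4: prey: 33+16-68=0; pred: 104+102-20=186
Step 5: prey: 0+0-0=0; pred: 186+0-37=149
Step 6: prey: 0+0-0=0; pred: 149+0-29=120
Step 7: prey: 0+0-0=0; pred: 120+0-24=96
Step 8: prey: 0+0-0=0; pred: 96+0-19=77
Step 9: prey: 0+0-0=0; pred: 77+0-15=62
Step 10: prey: 0+0-0=0; pred: 62+0-12=50
Step 11: prey: 0+0-0=0; pred: 50+0-10=40
Step 12: prey: 0+0-0=0; pred: 40+0-8=32
Max prey = 52 at step 2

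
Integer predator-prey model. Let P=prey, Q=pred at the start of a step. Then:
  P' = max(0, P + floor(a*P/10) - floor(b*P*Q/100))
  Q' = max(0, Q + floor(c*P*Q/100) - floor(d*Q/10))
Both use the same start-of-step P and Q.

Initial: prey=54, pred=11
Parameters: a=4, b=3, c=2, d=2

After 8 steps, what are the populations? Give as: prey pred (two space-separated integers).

Step 1: prey: 54+21-17=58; pred: 11+11-2=20
Step 2: prey: 58+23-34=47; pred: 20+23-4=39
Step 3: prey: 47+18-54=11; pred: 39+36-7=68
Step 4: prey: 11+4-22=0; pred: 68+14-13=69
Step 5: prey: 0+0-0=0; pred: 69+0-13=56
Step 6: prey: 0+0-0=0; pred: 56+0-11=45
Step 7: prey: 0+0-0=0; pred: 45+0-9=36
Step 8: prey: 0+0-0=0; pred: 36+0-7=29

Answer: 0 29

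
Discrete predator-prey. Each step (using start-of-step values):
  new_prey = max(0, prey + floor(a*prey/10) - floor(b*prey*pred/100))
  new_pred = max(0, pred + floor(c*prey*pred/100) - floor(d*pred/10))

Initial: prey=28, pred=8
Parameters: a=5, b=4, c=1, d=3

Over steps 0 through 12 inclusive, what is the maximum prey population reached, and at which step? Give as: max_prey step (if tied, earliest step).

Step 1: prey: 28+14-8=34; pred: 8+2-2=8
Step 2: prey: 34+17-10=41; pred: 8+2-2=8
Step 3: prey: 41+20-13=48; pred: 8+3-2=9
Step 4: prey: 48+24-17=55; pred: 9+4-2=11
Step 5: prey: 55+27-24=58; pred: 11+6-3=14
Step 6: prey: 58+29-32=55; pred: 14+8-4=18
Step 7: prey: 55+27-39=43; pred: 18+9-5=22
Step 8: prey: 43+21-37=27; pred: 22+9-6=25
Step 9: prey: 27+13-27=13; pred: 25+6-7=24
Step 10: prey: 13+6-12=7; pred: 24+3-7=20
Step 11: prey: 7+3-5=5; pred: 20+1-6=15
Step 12: prey: 5+2-3=4; pred: 15+0-4=11
Max prey = 58 at step 5

Answer: 58 5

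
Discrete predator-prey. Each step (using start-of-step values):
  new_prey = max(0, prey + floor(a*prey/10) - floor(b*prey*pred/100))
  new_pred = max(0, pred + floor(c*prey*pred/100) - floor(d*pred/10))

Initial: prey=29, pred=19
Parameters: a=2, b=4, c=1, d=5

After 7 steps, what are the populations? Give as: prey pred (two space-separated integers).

Answer: 9 1

Derivation:
Step 1: prey: 29+5-22=12; pred: 19+5-9=15
Step 2: prey: 12+2-7=7; pred: 15+1-7=9
Step 3: prey: 7+1-2=6; pred: 9+0-4=5
Step 4: prey: 6+1-1=6; pred: 5+0-2=3
Step 5: prey: 6+1-0=7; pred: 3+0-1=2
Step 6: prey: 7+1-0=8; pred: 2+0-1=1
Step 7: prey: 8+1-0=9; pred: 1+0-0=1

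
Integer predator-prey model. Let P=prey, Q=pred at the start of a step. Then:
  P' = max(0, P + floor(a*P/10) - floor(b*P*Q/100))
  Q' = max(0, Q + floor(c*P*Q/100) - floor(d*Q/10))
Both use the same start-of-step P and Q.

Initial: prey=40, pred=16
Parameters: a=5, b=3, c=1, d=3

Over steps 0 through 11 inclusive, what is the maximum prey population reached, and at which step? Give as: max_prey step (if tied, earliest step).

Step 1: prey: 40+20-19=41; pred: 16+6-4=18
Step 2: prey: 41+20-22=39; pred: 18+7-5=20
Step 3: prey: 39+19-23=35; pred: 20+7-6=21
Step 4: prey: 35+17-22=30; pred: 21+7-6=22
Step 5: prey: 30+15-19=26; pred: 22+6-6=22
Step 6: prey: 26+13-17=22; pred: 22+5-6=21
Step 7: prey: 22+11-13=20; pred: 21+4-6=19
Step 8: prey: 20+10-11=19; pred: 19+3-5=17
Step 9: prey: 19+9-9=19; pred: 17+3-5=15
Step 10: prey: 19+9-8=20; pred: 15+2-4=13
Step 11: prey: 20+10-7=23; pred: 13+2-3=12
Max prey = 41 at step 1

Answer: 41 1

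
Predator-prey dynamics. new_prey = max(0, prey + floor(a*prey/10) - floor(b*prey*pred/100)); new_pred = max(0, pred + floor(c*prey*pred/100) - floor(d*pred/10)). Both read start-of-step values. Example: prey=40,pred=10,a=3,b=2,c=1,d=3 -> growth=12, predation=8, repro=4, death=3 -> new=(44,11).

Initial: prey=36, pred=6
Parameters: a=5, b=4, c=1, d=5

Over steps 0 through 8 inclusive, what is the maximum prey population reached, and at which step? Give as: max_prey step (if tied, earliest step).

Step 1: prey: 36+18-8=46; pred: 6+2-3=5
Step 2: prey: 46+23-9=60; pred: 5+2-2=5
Step 3: prey: 60+30-12=78; pred: 5+3-2=6
Step 4: prey: 78+39-18=99; pred: 6+4-3=7
Step 5: prey: 99+49-27=121; pred: 7+6-3=10
Step 6: prey: 121+60-48=133; pred: 10+12-5=17
Step 7: prey: 133+66-90=109; pred: 17+22-8=31
Step 8: prey: 109+54-135=28; pred: 31+33-15=49
Max prey = 133 at step 6

Answer: 133 6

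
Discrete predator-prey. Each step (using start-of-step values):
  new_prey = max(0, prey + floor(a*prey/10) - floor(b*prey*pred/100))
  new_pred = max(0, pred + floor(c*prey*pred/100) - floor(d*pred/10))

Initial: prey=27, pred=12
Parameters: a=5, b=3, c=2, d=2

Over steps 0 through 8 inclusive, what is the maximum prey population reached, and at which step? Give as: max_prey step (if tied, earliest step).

Step 1: prey: 27+13-9=31; pred: 12+6-2=16
Step 2: prey: 31+15-14=32; pred: 16+9-3=22
Step 3: prey: 32+16-21=27; pred: 22+14-4=32
Step 4: prey: 27+13-25=15; pred: 32+17-6=43
Step 5: prey: 15+7-19=3; pred: 43+12-8=47
Step 6: prey: 3+1-4=0; pred: 47+2-9=40
Step 7: prey: 0+0-0=0; pred: 40+0-8=32
Step 8: prey: 0+0-0=0; pred: 32+0-6=26
Max prey = 32 at step 2

Answer: 32 2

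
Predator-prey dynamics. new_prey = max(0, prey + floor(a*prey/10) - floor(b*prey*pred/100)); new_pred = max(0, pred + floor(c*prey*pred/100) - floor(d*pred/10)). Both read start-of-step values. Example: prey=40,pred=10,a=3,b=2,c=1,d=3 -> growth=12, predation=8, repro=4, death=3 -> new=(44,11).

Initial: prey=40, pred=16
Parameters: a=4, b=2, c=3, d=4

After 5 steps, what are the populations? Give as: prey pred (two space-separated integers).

Answer: 0 51

Derivation:
Step 1: prey: 40+16-12=44; pred: 16+19-6=29
Step 2: prey: 44+17-25=36; pred: 29+38-11=56
Step 3: prey: 36+14-40=10; pred: 56+60-22=94
Step 4: prey: 10+4-18=0; pred: 94+28-37=85
Step 5: prey: 0+0-0=0; pred: 85+0-34=51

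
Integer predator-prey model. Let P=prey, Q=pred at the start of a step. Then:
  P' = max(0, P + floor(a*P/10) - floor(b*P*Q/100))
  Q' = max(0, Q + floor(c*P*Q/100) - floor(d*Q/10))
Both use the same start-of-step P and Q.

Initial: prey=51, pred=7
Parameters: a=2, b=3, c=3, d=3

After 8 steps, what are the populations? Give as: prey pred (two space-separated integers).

Step 1: prey: 51+10-10=51; pred: 7+10-2=15
Step 2: prey: 51+10-22=39; pred: 15+22-4=33
Step 3: prey: 39+7-38=8; pred: 33+38-9=62
Step 4: prey: 8+1-14=0; pred: 62+14-18=58
Step 5: prey: 0+0-0=0; pred: 58+0-17=41
Step 6: prey: 0+0-0=0; pred: 41+0-12=29
Step 7: prey: 0+0-0=0; pred: 29+0-8=21
Step 8: prey: 0+0-0=0; pred: 21+0-6=15

Answer: 0 15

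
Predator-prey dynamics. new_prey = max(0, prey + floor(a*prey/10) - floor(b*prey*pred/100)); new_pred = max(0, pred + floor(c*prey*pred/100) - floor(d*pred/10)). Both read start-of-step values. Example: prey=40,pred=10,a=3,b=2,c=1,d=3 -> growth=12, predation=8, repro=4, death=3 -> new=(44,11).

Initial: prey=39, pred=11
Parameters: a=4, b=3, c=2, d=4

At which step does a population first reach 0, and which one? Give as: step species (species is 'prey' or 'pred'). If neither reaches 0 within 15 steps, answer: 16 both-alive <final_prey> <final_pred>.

Step 1: prey: 39+15-12=42; pred: 11+8-4=15
Step 2: prey: 42+16-18=40; pred: 15+12-6=21
Step 3: prey: 40+16-25=31; pred: 21+16-8=29
Step 4: prey: 31+12-26=17; pred: 29+17-11=35
Step 5: prey: 17+6-17=6; pred: 35+11-14=32
Step 6: prey: 6+2-5=3; pred: 32+3-12=23
Step 7: prey: 3+1-2=2; pred: 23+1-9=15
Step 8: prey: 2+0-0=2; pred: 15+0-6=9
Step 9: prey: 2+0-0=2; pred: 9+0-3=6
Step 10: prey: 2+0-0=2; pred: 6+0-2=4
Step 11: prey: 2+0-0=2; pred: 4+0-1=3
Step 12: prey: 2+0-0=2; pred: 3+0-1=2
Step 13: prey: 2+0-0=2; pred: 2+0-0=2
Steps 14-15: state stable at prey=2, pred=2 (no change)
No extinction within 15 steps

Answer: 16 both-alive 2 2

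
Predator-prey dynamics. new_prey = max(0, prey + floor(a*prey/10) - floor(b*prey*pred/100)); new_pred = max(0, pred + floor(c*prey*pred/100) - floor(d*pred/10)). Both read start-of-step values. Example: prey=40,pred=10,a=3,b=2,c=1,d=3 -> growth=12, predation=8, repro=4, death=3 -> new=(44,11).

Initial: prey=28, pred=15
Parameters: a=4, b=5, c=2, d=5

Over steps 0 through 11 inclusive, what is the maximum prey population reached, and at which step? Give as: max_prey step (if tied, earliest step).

Answer: 48 11

Derivation:
Step 1: prey: 28+11-21=18; pred: 15+8-7=16
Step 2: prey: 18+7-14=11; pred: 16+5-8=13
Step 3: prey: 11+4-7=8; pred: 13+2-6=9
Step 4: prey: 8+3-3=8; pred: 9+1-4=6
Step 5: prey: 8+3-2=9; pred: 6+0-3=3
Step 6: prey: 9+3-1=11; pred: 3+0-1=2
Step 7: prey: 11+4-1=14; pred: 2+0-1=1
Step 8: prey: 14+5-0=19; pred: 1+0-0=1
Step 9: prey: 19+7-0=26; pred: 1+0-0=1
Step 10: prey: 26+10-1=35; pred: 1+0-0=1
Step 11: prey: 35+14-1=48; pred: 1+0-0=1
Max prey = 48 at step 11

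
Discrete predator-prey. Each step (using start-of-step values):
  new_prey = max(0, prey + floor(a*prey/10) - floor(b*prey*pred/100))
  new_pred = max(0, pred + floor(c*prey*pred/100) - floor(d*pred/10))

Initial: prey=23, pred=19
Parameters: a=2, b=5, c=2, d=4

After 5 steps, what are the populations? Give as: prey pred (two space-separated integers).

Answer: 1 4

Derivation:
Step 1: prey: 23+4-21=6; pred: 19+8-7=20
Step 2: prey: 6+1-6=1; pred: 20+2-8=14
Step 3: prey: 1+0-0=1; pred: 14+0-5=9
Step 4: prey: 1+0-0=1; pred: 9+0-3=6
Step 5: prey: 1+0-0=1; pred: 6+0-2=4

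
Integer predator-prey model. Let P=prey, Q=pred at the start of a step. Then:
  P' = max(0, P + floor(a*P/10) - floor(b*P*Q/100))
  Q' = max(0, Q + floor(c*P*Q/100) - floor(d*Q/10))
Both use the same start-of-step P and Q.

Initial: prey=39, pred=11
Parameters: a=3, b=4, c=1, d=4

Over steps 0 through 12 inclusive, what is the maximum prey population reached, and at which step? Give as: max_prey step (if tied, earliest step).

Step 1: prey: 39+11-17=33; pred: 11+4-4=11
Step 2: prey: 33+9-14=28; pred: 11+3-4=10
Step 3: prey: 28+8-11=25; pred: 10+2-4=8
Step 4: prey: 25+7-8=24; pred: 8+2-3=7
Step 5: prey: 24+7-6=25; pred: 7+1-2=6
Step 6: prey: 25+7-6=26; pred: 6+1-2=5
Step 7: prey: 26+7-5=28; pred: 5+1-2=4
Step 8: prey: 28+8-4=32; pred: 4+1-1=4
Step 9: prey: 32+9-5=36; pred: 4+1-1=4
Step 10: prey: 36+10-5=41; pred: 4+1-1=4
Step 11: prey: 41+12-6=47; pred: 4+1-1=4
Step 12: prey: 47+14-7=54; pred: 4+1-1=4
Max prey = 54 at step 12

Answer: 54 12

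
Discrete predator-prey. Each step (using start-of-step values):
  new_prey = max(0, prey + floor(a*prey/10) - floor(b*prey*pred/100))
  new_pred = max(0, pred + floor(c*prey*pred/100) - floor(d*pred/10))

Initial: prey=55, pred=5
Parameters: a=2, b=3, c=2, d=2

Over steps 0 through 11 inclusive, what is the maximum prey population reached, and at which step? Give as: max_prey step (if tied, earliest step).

Step 1: prey: 55+11-8=58; pred: 5+5-1=9
Step 2: prey: 58+11-15=54; pred: 9+10-1=18
Step 3: prey: 54+10-29=35; pred: 18+19-3=34
Step 4: prey: 35+7-35=7; pred: 34+23-6=51
Step 5: prey: 7+1-10=0; pred: 51+7-10=48
Step 6: prey: 0+0-0=0; pred: 48+0-9=39
Step 7: prey: 0+0-0=0; pred: 39+0-7=32
Step 8: prey: 0+0-0=0; pred: 32+0-6=26
Step 9: prey: 0+0-0=0; pred: 26+0-5=21
Step 10: prey: 0+0-0=0; pred: 21+0-4=17
Step 11: prey: 0+0-0=0; pred: 17+0-3=14
Max prey = 58 at step 1

Answer: 58 1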